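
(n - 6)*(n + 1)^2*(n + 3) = n^4 - n^3 - 23*n^2 - 39*n - 18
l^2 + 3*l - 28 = (l - 4)*(l + 7)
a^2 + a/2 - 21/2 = (a - 3)*(a + 7/2)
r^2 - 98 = (r - 7*sqrt(2))*(r + 7*sqrt(2))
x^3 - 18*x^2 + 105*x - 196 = (x - 7)^2*(x - 4)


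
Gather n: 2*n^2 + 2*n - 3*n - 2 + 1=2*n^2 - n - 1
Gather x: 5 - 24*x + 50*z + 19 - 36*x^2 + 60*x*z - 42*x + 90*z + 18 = -36*x^2 + x*(60*z - 66) + 140*z + 42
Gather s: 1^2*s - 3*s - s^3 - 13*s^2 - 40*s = -s^3 - 13*s^2 - 42*s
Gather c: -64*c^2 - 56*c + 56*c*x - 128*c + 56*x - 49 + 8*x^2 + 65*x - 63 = -64*c^2 + c*(56*x - 184) + 8*x^2 + 121*x - 112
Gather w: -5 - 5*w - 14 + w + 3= -4*w - 16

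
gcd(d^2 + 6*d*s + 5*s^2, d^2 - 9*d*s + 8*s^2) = 1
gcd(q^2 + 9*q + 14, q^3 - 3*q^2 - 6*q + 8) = q + 2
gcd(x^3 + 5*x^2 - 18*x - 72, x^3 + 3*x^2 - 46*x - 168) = x + 6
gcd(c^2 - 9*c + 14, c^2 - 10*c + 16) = c - 2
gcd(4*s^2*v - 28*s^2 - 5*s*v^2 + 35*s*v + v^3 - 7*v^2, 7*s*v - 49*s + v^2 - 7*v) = v - 7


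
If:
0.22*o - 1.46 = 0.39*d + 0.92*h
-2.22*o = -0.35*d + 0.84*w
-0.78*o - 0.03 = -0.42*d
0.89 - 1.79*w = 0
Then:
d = -0.39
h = -1.48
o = -0.25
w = 0.50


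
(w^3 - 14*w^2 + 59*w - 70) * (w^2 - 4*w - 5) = w^5 - 18*w^4 + 110*w^3 - 236*w^2 - 15*w + 350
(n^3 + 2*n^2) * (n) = n^4 + 2*n^3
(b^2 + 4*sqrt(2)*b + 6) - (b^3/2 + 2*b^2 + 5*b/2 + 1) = -b^3/2 - b^2 - 5*b/2 + 4*sqrt(2)*b + 5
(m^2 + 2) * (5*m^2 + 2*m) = 5*m^4 + 2*m^3 + 10*m^2 + 4*m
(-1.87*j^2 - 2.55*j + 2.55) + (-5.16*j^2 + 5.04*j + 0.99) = -7.03*j^2 + 2.49*j + 3.54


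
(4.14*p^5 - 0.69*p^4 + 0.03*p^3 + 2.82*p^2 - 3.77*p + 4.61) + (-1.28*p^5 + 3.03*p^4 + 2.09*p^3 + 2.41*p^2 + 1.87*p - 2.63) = 2.86*p^5 + 2.34*p^4 + 2.12*p^3 + 5.23*p^2 - 1.9*p + 1.98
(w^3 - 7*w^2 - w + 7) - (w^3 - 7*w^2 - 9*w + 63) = 8*w - 56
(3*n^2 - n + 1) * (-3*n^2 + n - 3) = -9*n^4 + 6*n^3 - 13*n^2 + 4*n - 3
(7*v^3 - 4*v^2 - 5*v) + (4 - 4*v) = 7*v^3 - 4*v^2 - 9*v + 4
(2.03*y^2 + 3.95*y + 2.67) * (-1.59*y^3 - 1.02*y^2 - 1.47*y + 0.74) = -3.2277*y^5 - 8.3511*y^4 - 11.2584*y^3 - 7.0277*y^2 - 1.0019*y + 1.9758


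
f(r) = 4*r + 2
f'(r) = 4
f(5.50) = 24.00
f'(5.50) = 4.00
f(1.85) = 9.40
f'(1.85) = 4.00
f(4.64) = 20.56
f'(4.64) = 4.00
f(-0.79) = -1.16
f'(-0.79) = 4.00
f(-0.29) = 0.84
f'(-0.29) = 4.00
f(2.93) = 13.72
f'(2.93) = 4.00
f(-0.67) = -0.68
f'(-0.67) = 4.00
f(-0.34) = 0.64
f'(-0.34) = 4.00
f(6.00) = 26.00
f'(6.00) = 4.00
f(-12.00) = -46.00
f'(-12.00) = 4.00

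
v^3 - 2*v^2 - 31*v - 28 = (v - 7)*(v + 1)*(v + 4)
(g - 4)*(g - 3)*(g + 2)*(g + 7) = g^4 + 2*g^3 - 37*g^2 + 10*g + 168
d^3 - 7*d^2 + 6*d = d*(d - 6)*(d - 1)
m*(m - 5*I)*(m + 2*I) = m^3 - 3*I*m^2 + 10*m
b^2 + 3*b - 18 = (b - 3)*(b + 6)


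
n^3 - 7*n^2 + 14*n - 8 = (n - 4)*(n - 2)*(n - 1)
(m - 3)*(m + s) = m^2 + m*s - 3*m - 3*s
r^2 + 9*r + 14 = (r + 2)*(r + 7)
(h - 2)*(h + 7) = h^2 + 5*h - 14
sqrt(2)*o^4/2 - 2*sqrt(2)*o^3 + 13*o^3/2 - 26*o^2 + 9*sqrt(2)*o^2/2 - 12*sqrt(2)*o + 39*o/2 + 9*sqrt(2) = (o - 3)*(o - 1)*(o + 6*sqrt(2))*(sqrt(2)*o/2 + 1/2)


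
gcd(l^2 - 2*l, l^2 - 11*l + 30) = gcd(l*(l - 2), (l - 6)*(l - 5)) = 1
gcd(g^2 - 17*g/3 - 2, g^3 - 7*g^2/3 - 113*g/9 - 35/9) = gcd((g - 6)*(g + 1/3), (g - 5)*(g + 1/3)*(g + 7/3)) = g + 1/3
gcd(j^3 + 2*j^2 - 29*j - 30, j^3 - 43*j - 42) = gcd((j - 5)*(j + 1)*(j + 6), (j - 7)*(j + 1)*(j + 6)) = j^2 + 7*j + 6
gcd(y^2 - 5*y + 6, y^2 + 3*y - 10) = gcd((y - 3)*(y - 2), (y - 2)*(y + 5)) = y - 2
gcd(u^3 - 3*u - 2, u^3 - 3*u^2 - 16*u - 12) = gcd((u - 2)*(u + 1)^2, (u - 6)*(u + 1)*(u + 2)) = u + 1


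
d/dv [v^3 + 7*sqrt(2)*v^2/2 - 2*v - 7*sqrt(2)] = 3*v^2 + 7*sqrt(2)*v - 2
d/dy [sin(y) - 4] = cos(y)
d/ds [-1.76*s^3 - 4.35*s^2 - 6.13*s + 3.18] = -5.28*s^2 - 8.7*s - 6.13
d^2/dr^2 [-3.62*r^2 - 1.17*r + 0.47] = -7.24000000000000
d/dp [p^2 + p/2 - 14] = 2*p + 1/2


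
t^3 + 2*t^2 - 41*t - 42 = (t - 6)*(t + 1)*(t + 7)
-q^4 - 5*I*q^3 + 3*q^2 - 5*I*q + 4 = (q - I)*(q + 4*I)*(-I*q + 1)^2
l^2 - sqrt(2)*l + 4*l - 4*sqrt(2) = (l + 4)*(l - sqrt(2))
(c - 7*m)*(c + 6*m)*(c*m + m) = c^3*m - c^2*m^2 + c^2*m - 42*c*m^3 - c*m^2 - 42*m^3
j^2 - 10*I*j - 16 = (j - 8*I)*(j - 2*I)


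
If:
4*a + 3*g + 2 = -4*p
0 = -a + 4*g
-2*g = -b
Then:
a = -16*p/19 - 8/19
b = -8*p/19 - 4/19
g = -4*p/19 - 2/19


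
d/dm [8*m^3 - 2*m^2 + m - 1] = 24*m^2 - 4*m + 1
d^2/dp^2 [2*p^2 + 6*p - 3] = 4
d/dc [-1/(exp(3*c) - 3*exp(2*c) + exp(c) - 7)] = (3*exp(2*c) - 6*exp(c) + 1)*exp(c)/(exp(3*c) - 3*exp(2*c) + exp(c) - 7)^2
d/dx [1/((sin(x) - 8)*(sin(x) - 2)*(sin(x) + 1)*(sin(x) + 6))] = (-4*sin(x)^3 + 9*sin(x)^2 + 96*sin(x) - 52)*cos(x)/((sin(x) - 8)^2*(sin(x) - 2)^2*(sin(x) + 1)^2*(sin(x) + 6)^2)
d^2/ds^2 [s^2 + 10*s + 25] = 2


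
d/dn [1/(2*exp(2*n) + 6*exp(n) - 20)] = (-exp(n) - 3/2)*exp(n)/(exp(2*n) + 3*exp(n) - 10)^2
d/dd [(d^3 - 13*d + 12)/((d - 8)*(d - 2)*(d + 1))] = (-9*d^4 + 38*d^3 - 105*d^2 + 216*d - 280)/(d^6 - 18*d^5 + 93*d^4 - 76*d^3 - 252*d^2 + 192*d + 256)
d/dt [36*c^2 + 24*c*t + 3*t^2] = 24*c + 6*t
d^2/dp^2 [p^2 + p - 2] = 2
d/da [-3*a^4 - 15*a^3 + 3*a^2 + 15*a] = -12*a^3 - 45*a^2 + 6*a + 15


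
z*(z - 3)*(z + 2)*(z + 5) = z^4 + 4*z^3 - 11*z^2 - 30*z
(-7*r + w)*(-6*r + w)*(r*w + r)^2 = 42*r^4*w^2 + 84*r^4*w + 42*r^4 - 13*r^3*w^3 - 26*r^3*w^2 - 13*r^3*w + r^2*w^4 + 2*r^2*w^3 + r^2*w^2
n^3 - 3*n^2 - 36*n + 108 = (n - 6)*(n - 3)*(n + 6)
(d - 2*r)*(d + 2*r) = d^2 - 4*r^2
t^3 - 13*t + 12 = (t - 3)*(t - 1)*(t + 4)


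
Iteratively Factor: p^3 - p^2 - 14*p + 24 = (p - 3)*(p^2 + 2*p - 8) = (p - 3)*(p + 4)*(p - 2)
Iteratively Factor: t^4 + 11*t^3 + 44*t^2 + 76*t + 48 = (t + 4)*(t^3 + 7*t^2 + 16*t + 12) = (t + 2)*(t + 4)*(t^2 + 5*t + 6) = (t + 2)*(t + 3)*(t + 4)*(t + 2)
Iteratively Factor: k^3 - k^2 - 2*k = (k)*(k^2 - k - 2) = k*(k + 1)*(k - 2)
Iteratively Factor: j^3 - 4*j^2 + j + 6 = (j - 2)*(j^2 - 2*j - 3) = (j - 2)*(j + 1)*(j - 3)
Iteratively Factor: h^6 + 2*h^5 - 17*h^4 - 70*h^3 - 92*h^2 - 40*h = (h + 2)*(h^5 - 17*h^3 - 36*h^2 - 20*h) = (h + 2)^2*(h^4 - 2*h^3 - 13*h^2 - 10*h) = h*(h + 2)^2*(h^3 - 2*h^2 - 13*h - 10) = h*(h + 2)^3*(h^2 - 4*h - 5) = h*(h - 5)*(h + 2)^3*(h + 1)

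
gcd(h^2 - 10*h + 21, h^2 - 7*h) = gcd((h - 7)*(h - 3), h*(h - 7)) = h - 7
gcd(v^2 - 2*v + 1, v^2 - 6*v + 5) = v - 1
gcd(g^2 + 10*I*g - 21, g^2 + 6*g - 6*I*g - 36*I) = 1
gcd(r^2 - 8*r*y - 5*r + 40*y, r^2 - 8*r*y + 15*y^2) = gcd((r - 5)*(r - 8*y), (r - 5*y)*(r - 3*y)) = 1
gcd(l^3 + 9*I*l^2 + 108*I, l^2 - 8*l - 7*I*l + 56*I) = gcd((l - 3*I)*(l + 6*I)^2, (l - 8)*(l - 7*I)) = 1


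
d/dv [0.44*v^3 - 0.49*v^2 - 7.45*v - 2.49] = 1.32*v^2 - 0.98*v - 7.45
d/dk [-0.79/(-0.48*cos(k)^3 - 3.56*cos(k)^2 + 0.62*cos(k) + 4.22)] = (1.1376*cos(k)^2 + 5.6248*cos(k) - 0.4898)*sin(k)/(0.48*cos(k)^3 + 3.56*cos(k)^2 - 0.62*cos(k) - 4.22)^2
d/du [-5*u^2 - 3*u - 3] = -10*u - 3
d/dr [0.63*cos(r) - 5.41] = -0.63*sin(r)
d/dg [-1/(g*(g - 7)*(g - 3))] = (g*(g - 7) + g*(g - 3) + (g - 7)*(g - 3))/(g^2*(g - 7)^2*(g - 3)^2)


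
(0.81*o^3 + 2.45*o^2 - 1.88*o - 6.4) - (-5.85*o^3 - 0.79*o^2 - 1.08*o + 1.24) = 6.66*o^3 + 3.24*o^2 - 0.8*o - 7.64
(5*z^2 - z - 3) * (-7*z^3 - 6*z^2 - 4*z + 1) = -35*z^5 - 23*z^4 + 7*z^3 + 27*z^2 + 11*z - 3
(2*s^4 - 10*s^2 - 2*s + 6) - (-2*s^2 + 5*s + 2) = 2*s^4 - 8*s^2 - 7*s + 4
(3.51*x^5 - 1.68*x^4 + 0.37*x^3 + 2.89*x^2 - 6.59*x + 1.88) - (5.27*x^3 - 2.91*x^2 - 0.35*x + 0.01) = 3.51*x^5 - 1.68*x^4 - 4.9*x^3 + 5.8*x^2 - 6.24*x + 1.87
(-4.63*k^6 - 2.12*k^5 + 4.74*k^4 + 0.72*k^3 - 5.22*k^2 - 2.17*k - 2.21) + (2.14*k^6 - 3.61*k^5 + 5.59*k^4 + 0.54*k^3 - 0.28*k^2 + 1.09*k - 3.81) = -2.49*k^6 - 5.73*k^5 + 10.33*k^4 + 1.26*k^3 - 5.5*k^2 - 1.08*k - 6.02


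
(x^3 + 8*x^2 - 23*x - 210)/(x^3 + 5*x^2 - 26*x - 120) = (x + 7)/(x + 4)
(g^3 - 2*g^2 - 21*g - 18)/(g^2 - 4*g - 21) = (g^2 - 5*g - 6)/(g - 7)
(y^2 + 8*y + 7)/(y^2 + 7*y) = (y + 1)/y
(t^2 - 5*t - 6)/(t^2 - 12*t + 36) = (t + 1)/(t - 6)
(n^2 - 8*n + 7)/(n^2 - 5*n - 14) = (n - 1)/(n + 2)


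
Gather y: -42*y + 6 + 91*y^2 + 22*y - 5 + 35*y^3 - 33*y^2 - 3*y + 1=35*y^3 + 58*y^2 - 23*y + 2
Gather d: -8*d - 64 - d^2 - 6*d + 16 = -d^2 - 14*d - 48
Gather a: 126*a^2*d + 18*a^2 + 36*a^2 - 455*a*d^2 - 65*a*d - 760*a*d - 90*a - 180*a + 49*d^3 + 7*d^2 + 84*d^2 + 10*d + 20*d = a^2*(126*d + 54) + a*(-455*d^2 - 825*d - 270) + 49*d^3 + 91*d^2 + 30*d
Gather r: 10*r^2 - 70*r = 10*r^2 - 70*r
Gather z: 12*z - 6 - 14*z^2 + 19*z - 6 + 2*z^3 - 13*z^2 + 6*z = 2*z^3 - 27*z^2 + 37*z - 12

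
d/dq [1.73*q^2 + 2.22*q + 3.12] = 3.46*q + 2.22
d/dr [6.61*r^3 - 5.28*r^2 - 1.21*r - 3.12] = 19.83*r^2 - 10.56*r - 1.21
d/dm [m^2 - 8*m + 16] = 2*m - 8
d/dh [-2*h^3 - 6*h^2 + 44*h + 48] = -6*h^2 - 12*h + 44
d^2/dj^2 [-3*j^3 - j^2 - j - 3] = -18*j - 2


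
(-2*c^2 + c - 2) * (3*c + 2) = -6*c^3 - c^2 - 4*c - 4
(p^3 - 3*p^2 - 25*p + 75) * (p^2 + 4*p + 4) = p^5 + p^4 - 33*p^3 - 37*p^2 + 200*p + 300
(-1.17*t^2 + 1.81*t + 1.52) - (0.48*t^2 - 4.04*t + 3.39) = -1.65*t^2 + 5.85*t - 1.87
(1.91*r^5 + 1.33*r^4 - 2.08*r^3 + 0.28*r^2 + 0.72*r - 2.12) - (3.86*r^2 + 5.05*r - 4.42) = 1.91*r^5 + 1.33*r^4 - 2.08*r^3 - 3.58*r^2 - 4.33*r + 2.3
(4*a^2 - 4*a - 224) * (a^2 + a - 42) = 4*a^4 - 396*a^2 - 56*a + 9408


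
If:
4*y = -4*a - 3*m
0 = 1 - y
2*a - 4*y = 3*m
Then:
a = 0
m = -4/3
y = 1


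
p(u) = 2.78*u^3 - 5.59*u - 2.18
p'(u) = 8.34*u^2 - 5.59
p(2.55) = 29.66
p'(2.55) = 48.64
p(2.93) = 51.37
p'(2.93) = 66.01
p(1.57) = -0.20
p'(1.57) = 14.97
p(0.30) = -3.78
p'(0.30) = -4.84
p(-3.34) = -87.09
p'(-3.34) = 87.45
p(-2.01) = -13.52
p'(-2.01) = 28.10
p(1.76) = 3.14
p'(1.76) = 20.24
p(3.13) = 65.57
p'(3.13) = 76.12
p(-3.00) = -60.47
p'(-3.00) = 69.47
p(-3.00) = -60.47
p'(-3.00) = 69.47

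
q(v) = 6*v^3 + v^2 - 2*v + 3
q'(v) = 18*v^2 + 2*v - 2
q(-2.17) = -49.26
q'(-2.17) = 78.42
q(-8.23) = -3257.46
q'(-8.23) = 1200.73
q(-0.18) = 3.36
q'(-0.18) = -1.78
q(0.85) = 5.71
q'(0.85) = 12.70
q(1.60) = 26.94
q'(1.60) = 47.28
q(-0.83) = 1.92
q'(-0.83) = 8.74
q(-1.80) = -25.15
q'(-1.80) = 52.72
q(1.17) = 11.64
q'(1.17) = 24.98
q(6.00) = 1323.00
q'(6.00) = 658.00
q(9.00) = 4440.00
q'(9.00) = 1474.00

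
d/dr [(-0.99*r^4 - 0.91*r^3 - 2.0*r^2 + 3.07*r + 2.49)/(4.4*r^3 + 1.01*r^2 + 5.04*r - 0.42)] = (-4.356*r^6 - 1.9998*r^5 - 7.0879*r^4 - 34.5256*r^3 - 44.9021*r^2 - 3.3498*r - 13.839)/(19.36*r^6 + 8.888*r^5 + 45.3721*r^4 + 6.4848*r^3 + 24.5532*r^2 - 4.2336*r + 0.1764)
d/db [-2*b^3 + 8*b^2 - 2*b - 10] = -6*b^2 + 16*b - 2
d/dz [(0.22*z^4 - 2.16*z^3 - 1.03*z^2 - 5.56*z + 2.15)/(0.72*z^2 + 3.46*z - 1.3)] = (0.3168*z^5 + 0.7284*z^4 - 16.0912*z^3 + 8.8634*z^2 - 0.417999999999999*z - 0.211)/(0.5184*z^4 + 4.9824*z^3 + 10.0996*z^2 - 8.996*z + 1.69)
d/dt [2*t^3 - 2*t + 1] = 6*t^2 - 2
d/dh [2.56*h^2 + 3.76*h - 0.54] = 5.12*h + 3.76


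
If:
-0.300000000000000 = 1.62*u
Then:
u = -0.19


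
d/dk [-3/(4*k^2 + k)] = 3*(8*k + 1)/(k^2*(4*k + 1)^2)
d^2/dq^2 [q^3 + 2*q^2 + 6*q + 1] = 6*q + 4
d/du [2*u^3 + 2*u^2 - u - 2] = 6*u^2 + 4*u - 1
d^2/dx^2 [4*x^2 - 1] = 8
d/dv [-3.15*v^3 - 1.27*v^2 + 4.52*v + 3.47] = -9.45*v^2 - 2.54*v + 4.52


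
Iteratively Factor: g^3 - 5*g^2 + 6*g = (g - 2)*(g^2 - 3*g) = (g - 3)*(g - 2)*(g)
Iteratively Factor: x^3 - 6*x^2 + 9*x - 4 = (x - 1)*(x^2 - 5*x + 4) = (x - 1)^2*(x - 4)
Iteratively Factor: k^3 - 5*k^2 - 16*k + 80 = (k - 4)*(k^2 - k - 20) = (k - 4)*(k + 4)*(k - 5)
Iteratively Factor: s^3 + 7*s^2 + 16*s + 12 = (s + 3)*(s^2 + 4*s + 4) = (s + 2)*(s + 3)*(s + 2)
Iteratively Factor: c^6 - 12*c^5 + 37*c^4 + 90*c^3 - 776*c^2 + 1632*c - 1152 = (c - 4)*(c^5 - 8*c^4 + 5*c^3 + 110*c^2 - 336*c + 288) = (c - 4)*(c + 4)*(c^4 - 12*c^3 + 53*c^2 - 102*c + 72) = (c - 4)*(c - 3)*(c + 4)*(c^3 - 9*c^2 + 26*c - 24) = (c - 4)*(c - 3)*(c - 2)*(c + 4)*(c^2 - 7*c + 12) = (c - 4)^2*(c - 3)*(c - 2)*(c + 4)*(c - 3)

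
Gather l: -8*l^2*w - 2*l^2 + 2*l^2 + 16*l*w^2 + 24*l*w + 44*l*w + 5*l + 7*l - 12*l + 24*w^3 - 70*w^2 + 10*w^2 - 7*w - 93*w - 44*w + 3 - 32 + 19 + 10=-8*l^2*w + l*(16*w^2 + 68*w) + 24*w^3 - 60*w^2 - 144*w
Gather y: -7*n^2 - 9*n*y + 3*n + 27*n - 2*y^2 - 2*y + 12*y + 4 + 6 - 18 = -7*n^2 + 30*n - 2*y^2 + y*(10 - 9*n) - 8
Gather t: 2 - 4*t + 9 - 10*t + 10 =21 - 14*t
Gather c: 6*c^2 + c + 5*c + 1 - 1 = 6*c^2 + 6*c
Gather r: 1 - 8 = -7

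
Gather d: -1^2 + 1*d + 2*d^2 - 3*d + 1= 2*d^2 - 2*d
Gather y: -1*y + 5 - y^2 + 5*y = -y^2 + 4*y + 5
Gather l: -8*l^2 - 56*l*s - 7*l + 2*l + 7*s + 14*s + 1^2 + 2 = -8*l^2 + l*(-56*s - 5) + 21*s + 3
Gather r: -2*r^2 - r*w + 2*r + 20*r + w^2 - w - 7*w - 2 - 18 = -2*r^2 + r*(22 - w) + w^2 - 8*w - 20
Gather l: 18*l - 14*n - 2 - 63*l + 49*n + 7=-45*l + 35*n + 5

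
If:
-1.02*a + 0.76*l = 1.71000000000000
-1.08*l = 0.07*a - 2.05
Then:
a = -0.25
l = 1.91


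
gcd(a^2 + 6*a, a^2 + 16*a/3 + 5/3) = 1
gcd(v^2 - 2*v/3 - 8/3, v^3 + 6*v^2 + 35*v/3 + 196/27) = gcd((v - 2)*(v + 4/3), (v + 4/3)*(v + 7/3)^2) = v + 4/3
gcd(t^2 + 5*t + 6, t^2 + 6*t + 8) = t + 2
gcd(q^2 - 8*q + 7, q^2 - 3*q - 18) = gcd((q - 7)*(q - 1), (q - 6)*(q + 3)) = 1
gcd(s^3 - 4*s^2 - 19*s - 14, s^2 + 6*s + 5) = s + 1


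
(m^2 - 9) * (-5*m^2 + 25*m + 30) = -5*m^4 + 25*m^3 + 75*m^2 - 225*m - 270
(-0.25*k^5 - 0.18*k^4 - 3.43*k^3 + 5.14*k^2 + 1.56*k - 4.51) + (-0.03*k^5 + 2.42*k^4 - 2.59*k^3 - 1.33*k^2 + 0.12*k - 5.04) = -0.28*k^5 + 2.24*k^4 - 6.02*k^3 + 3.81*k^2 + 1.68*k - 9.55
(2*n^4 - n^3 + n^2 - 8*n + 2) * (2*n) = 4*n^5 - 2*n^4 + 2*n^3 - 16*n^2 + 4*n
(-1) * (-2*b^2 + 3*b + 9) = 2*b^2 - 3*b - 9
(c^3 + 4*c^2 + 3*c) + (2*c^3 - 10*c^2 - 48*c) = 3*c^3 - 6*c^2 - 45*c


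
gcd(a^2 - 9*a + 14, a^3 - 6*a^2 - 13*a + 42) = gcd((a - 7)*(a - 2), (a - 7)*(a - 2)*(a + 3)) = a^2 - 9*a + 14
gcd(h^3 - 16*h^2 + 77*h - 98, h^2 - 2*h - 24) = 1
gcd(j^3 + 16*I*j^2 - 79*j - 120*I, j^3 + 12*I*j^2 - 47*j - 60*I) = j^2 + 8*I*j - 15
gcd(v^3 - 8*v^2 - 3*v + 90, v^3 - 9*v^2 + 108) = v^2 - 3*v - 18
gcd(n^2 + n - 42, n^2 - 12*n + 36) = n - 6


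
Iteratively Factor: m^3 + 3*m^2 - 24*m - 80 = (m + 4)*(m^2 - m - 20) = (m - 5)*(m + 4)*(m + 4)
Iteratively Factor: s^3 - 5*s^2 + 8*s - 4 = (s - 2)*(s^2 - 3*s + 2) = (s - 2)*(s - 1)*(s - 2)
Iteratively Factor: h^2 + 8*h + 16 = (h + 4)*(h + 4)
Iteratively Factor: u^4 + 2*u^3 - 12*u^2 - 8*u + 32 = (u - 2)*(u^3 + 4*u^2 - 4*u - 16) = (u - 2)*(u + 4)*(u^2 - 4) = (u - 2)^2*(u + 4)*(u + 2)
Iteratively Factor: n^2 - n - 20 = (n - 5)*(n + 4)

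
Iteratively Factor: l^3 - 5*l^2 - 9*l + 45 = (l - 3)*(l^2 - 2*l - 15) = (l - 5)*(l - 3)*(l + 3)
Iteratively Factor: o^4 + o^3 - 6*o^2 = (o)*(o^3 + o^2 - 6*o) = o*(o - 2)*(o^2 + 3*o) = o*(o - 2)*(o + 3)*(o)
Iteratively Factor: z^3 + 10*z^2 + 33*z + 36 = (z + 4)*(z^2 + 6*z + 9) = (z + 3)*(z + 4)*(z + 3)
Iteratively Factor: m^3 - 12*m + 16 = (m + 4)*(m^2 - 4*m + 4) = (m - 2)*(m + 4)*(m - 2)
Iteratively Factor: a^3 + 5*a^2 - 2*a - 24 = (a - 2)*(a^2 + 7*a + 12) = (a - 2)*(a + 4)*(a + 3)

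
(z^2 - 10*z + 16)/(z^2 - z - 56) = (z - 2)/(z + 7)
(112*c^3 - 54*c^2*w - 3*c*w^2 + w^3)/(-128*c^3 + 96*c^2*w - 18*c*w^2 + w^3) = (7*c + w)/(-8*c + w)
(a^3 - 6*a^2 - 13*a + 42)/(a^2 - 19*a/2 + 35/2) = 2*(a^2 + a - 6)/(2*a - 5)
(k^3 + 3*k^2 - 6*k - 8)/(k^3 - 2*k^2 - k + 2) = (k + 4)/(k - 1)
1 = 1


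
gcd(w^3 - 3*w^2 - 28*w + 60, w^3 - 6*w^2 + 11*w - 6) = w - 2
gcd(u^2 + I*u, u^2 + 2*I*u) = u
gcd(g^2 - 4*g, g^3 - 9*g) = g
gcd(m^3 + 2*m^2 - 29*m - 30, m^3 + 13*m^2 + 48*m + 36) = m^2 + 7*m + 6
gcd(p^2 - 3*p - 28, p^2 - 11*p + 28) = p - 7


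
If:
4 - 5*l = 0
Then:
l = 4/5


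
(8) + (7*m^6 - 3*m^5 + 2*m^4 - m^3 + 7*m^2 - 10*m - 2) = 7*m^6 - 3*m^5 + 2*m^4 - m^3 + 7*m^2 - 10*m + 6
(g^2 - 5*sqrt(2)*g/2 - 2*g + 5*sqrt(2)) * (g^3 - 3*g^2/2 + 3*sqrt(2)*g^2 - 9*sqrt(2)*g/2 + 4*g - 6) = g^5 - 7*g^4/2 + sqrt(2)*g^4/2 - 8*g^3 - 7*sqrt(2)*g^3/4 - 17*sqrt(2)*g^2/2 + 77*g^2/2 - 33*g + 35*sqrt(2)*g - 30*sqrt(2)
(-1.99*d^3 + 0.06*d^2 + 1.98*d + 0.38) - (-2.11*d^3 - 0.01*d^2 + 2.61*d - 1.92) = 0.12*d^3 + 0.07*d^2 - 0.63*d + 2.3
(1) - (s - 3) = 4 - s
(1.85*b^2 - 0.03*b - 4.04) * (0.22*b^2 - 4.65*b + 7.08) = 0.407*b^4 - 8.6091*b^3 + 12.3487*b^2 + 18.5736*b - 28.6032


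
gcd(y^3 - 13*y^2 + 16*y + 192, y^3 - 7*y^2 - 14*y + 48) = y^2 - 5*y - 24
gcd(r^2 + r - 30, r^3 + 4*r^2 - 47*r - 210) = r + 6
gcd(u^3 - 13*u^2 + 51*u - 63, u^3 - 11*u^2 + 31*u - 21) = u^2 - 10*u + 21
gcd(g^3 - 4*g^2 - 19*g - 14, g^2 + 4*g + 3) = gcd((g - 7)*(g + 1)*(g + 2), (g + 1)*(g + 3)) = g + 1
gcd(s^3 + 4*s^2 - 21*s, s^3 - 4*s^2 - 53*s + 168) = s^2 + 4*s - 21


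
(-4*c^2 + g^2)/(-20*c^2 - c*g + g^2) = (4*c^2 - g^2)/(20*c^2 + c*g - g^2)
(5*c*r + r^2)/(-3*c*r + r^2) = (5*c + r)/(-3*c + r)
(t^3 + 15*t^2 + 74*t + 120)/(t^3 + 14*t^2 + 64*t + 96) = (t + 5)/(t + 4)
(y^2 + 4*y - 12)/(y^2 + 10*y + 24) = (y - 2)/(y + 4)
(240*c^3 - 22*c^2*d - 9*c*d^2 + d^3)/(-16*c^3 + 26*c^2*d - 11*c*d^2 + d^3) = (-30*c^2 - c*d + d^2)/(2*c^2 - 3*c*d + d^2)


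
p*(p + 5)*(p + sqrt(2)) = p^3 + sqrt(2)*p^2 + 5*p^2 + 5*sqrt(2)*p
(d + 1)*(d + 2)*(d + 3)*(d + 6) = d^4 + 12*d^3 + 47*d^2 + 72*d + 36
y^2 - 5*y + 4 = (y - 4)*(y - 1)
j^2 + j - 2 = (j - 1)*(j + 2)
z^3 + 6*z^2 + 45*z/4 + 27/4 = (z + 3/2)^2*(z + 3)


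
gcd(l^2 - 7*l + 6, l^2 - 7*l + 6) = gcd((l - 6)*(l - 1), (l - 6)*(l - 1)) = l^2 - 7*l + 6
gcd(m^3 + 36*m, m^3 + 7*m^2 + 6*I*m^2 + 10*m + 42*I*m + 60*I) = m + 6*I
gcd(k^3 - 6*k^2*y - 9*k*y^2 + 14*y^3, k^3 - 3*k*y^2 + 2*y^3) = -k^2 - k*y + 2*y^2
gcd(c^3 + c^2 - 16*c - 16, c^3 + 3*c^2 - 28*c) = c - 4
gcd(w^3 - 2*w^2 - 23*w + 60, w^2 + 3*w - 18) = w - 3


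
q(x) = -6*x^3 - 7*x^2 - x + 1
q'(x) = -18*x^2 - 14*x - 1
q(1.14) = -18.13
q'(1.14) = -40.35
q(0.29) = -0.03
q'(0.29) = -6.57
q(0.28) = 0.04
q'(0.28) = -6.33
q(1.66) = -47.39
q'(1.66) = -73.84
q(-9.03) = 3857.13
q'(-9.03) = -1342.32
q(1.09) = -16.18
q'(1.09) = -37.65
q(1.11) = -16.94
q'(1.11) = -38.72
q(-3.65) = 203.16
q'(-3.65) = -189.70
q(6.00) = -1553.00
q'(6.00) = -733.00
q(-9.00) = 3817.00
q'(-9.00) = -1333.00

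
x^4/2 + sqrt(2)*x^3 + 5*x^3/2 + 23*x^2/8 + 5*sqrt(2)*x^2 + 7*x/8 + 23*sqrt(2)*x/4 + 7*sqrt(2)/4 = (x/2 + 1/2)*(x + 1/2)*(x + 7/2)*(x + 2*sqrt(2))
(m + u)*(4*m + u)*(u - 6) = 4*m^2*u - 24*m^2 + 5*m*u^2 - 30*m*u + u^3 - 6*u^2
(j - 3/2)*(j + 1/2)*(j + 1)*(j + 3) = j^4 + 3*j^3 - 7*j^2/4 - 6*j - 9/4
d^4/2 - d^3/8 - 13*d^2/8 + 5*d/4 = d*(d/2 + 1)*(d - 5/4)*(d - 1)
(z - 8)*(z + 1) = z^2 - 7*z - 8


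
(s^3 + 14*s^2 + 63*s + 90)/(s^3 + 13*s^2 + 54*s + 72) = (s + 5)/(s + 4)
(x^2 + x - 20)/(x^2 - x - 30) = (x - 4)/(x - 6)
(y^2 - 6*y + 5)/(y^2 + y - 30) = (y - 1)/(y + 6)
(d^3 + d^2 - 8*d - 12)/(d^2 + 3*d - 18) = (d^2 + 4*d + 4)/(d + 6)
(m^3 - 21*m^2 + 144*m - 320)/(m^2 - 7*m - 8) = (m^2 - 13*m + 40)/(m + 1)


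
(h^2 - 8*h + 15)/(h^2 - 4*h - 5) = (h - 3)/(h + 1)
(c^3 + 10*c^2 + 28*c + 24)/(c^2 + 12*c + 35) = (c^3 + 10*c^2 + 28*c + 24)/(c^2 + 12*c + 35)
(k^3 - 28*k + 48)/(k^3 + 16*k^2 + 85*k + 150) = (k^2 - 6*k + 8)/(k^2 + 10*k + 25)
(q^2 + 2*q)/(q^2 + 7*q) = (q + 2)/(q + 7)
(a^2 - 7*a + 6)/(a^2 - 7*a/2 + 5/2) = 2*(a - 6)/(2*a - 5)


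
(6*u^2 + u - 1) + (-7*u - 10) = 6*u^2 - 6*u - 11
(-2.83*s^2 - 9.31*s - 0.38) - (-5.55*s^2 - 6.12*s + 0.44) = 2.72*s^2 - 3.19*s - 0.82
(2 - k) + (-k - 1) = 1 - 2*k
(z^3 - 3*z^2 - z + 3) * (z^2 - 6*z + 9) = z^5 - 9*z^4 + 26*z^3 - 18*z^2 - 27*z + 27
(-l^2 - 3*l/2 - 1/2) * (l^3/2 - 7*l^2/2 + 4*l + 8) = -l^5/2 + 11*l^4/4 + l^3 - 49*l^2/4 - 14*l - 4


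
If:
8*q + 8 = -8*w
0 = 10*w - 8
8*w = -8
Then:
No Solution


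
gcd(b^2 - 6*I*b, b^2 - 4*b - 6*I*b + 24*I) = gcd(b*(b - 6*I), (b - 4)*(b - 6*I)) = b - 6*I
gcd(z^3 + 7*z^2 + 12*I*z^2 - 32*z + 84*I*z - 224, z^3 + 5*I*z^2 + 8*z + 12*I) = 1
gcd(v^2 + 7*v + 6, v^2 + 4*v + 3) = v + 1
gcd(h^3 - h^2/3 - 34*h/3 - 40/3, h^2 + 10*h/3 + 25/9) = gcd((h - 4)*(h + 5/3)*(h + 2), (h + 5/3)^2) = h + 5/3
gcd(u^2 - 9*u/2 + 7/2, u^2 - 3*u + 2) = u - 1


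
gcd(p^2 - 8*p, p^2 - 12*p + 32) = p - 8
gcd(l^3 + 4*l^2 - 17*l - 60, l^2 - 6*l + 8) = l - 4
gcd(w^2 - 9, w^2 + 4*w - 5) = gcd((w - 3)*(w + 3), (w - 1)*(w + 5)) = 1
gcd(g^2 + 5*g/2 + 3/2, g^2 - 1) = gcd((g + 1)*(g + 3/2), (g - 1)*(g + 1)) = g + 1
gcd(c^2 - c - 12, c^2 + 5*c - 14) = 1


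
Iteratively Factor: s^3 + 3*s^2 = (s + 3)*(s^2) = s*(s + 3)*(s)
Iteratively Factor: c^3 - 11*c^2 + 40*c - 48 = (c - 4)*(c^2 - 7*c + 12) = (c - 4)*(c - 3)*(c - 4)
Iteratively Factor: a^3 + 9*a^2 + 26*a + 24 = (a + 3)*(a^2 + 6*a + 8) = (a + 2)*(a + 3)*(a + 4)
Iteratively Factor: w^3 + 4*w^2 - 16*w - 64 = (w - 4)*(w^2 + 8*w + 16) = (w - 4)*(w + 4)*(w + 4)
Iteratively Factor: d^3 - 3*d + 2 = (d - 1)*(d^2 + d - 2) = (d - 1)^2*(d + 2)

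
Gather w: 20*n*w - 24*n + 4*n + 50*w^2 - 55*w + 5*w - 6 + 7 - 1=-20*n + 50*w^2 + w*(20*n - 50)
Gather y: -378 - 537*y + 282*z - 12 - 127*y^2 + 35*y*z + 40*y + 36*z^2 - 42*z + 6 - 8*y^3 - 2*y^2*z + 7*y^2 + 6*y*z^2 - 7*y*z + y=-8*y^3 + y^2*(-2*z - 120) + y*(6*z^2 + 28*z - 496) + 36*z^2 + 240*z - 384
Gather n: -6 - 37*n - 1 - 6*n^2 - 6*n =-6*n^2 - 43*n - 7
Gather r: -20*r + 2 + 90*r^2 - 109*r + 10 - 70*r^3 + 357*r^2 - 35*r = -70*r^3 + 447*r^2 - 164*r + 12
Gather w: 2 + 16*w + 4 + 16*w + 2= 32*w + 8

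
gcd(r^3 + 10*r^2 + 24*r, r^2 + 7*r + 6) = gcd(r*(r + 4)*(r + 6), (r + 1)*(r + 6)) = r + 6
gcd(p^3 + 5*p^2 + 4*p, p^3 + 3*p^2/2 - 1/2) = p + 1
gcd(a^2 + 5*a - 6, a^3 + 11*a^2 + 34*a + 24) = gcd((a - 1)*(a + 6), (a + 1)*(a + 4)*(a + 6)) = a + 6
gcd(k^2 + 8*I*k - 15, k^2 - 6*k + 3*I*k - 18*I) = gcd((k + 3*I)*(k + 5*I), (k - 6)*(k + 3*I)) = k + 3*I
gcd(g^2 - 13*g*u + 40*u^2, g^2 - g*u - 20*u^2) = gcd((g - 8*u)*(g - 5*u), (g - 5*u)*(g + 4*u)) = -g + 5*u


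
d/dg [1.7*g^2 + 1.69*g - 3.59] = 3.4*g + 1.69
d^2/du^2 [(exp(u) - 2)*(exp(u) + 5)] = (4*exp(u) + 3)*exp(u)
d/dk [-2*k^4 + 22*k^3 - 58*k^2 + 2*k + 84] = -8*k^3 + 66*k^2 - 116*k + 2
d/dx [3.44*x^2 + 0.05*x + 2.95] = 6.88*x + 0.05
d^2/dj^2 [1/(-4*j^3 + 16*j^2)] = ((j - 4)*(3*j - 4) - (3*j - 8)^2)/(2*j^4*(j - 4)^3)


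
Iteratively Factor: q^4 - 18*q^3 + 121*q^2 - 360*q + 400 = (q - 5)*(q^3 - 13*q^2 + 56*q - 80) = (q - 5)*(q - 4)*(q^2 - 9*q + 20) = (q - 5)^2*(q - 4)*(q - 4)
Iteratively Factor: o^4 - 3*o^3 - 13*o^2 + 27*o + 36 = (o + 1)*(o^3 - 4*o^2 - 9*o + 36) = (o - 3)*(o + 1)*(o^2 - o - 12) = (o - 4)*(o - 3)*(o + 1)*(o + 3)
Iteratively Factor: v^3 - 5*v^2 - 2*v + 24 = (v - 3)*(v^2 - 2*v - 8) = (v - 3)*(v + 2)*(v - 4)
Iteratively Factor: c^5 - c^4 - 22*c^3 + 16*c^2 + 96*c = (c - 4)*(c^4 + 3*c^3 - 10*c^2 - 24*c) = (c - 4)*(c - 3)*(c^3 + 6*c^2 + 8*c) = (c - 4)*(c - 3)*(c + 4)*(c^2 + 2*c) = (c - 4)*(c - 3)*(c + 2)*(c + 4)*(c)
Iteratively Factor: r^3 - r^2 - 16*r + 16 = (r + 4)*(r^2 - 5*r + 4) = (r - 4)*(r + 4)*(r - 1)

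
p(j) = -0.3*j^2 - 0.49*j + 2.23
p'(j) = -0.6*j - 0.49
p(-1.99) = 2.02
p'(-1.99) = 0.70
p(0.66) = 1.78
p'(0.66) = -0.89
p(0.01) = 2.23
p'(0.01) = -0.50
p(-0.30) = 2.35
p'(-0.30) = -0.31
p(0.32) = 2.04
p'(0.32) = -0.68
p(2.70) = -1.28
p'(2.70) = -2.11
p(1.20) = 1.21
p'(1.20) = -1.21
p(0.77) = 1.67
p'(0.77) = -0.95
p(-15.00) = -57.92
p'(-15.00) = 8.51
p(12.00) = -46.85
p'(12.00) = -7.69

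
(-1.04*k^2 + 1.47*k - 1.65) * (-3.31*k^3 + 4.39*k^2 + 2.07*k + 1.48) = 3.4424*k^5 - 9.4313*k^4 + 9.762*k^3 - 5.7398*k^2 - 1.2399*k - 2.442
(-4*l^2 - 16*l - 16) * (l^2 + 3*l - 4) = -4*l^4 - 28*l^3 - 48*l^2 + 16*l + 64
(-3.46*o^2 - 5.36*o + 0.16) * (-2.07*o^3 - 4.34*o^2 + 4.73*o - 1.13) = 7.1622*o^5 + 26.1116*o^4 + 6.5654*o^3 - 22.1374*o^2 + 6.8136*o - 0.1808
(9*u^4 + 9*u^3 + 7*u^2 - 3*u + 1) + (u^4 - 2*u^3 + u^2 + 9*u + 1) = 10*u^4 + 7*u^3 + 8*u^2 + 6*u + 2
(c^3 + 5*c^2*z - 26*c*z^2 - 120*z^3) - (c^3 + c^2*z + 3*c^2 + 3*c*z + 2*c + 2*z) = 4*c^2*z - 3*c^2 - 26*c*z^2 - 3*c*z - 2*c - 120*z^3 - 2*z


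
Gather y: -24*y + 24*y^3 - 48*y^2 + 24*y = 24*y^3 - 48*y^2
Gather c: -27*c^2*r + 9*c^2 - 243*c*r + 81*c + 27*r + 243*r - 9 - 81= c^2*(9 - 27*r) + c*(81 - 243*r) + 270*r - 90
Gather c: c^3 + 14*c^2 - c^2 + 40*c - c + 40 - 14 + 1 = c^3 + 13*c^2 + 39*c + 27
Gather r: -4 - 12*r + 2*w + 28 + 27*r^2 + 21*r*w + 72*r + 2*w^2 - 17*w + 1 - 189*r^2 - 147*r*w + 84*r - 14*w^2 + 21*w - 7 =-162*r^2 + r*(144 - 126*w) - 12*w^2 + 6*w + 18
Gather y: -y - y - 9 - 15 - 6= -2*y - 30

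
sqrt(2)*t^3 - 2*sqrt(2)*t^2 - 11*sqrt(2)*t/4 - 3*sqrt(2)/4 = (t - 3)*(t + 1/2)*(sqrt(2)*t + sqrt(2)/2)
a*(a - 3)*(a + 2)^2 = a^4 + a^3 - 8*a^2 - 12*a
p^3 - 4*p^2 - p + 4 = (p - 4)*(p - 1)*(p + 1)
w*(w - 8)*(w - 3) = w^3 - 11*w^2 + 24*w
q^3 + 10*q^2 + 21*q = q*(q + 3)*(q + 7)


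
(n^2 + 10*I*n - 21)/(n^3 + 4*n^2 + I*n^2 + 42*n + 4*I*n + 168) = (n + 3*I)/(n^2 + n*(4 - 6*I) - 24*I)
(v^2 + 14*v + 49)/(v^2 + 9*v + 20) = (v^2 + 14*v + 49)/(v^2 + 9*v + 20)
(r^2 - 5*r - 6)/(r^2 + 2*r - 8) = (r^2 - 5*r - 6)/(r^2 + 2*r - 8)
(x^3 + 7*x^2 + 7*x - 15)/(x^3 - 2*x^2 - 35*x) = (x^2 + 2*x - 3)/(x*(x - 7))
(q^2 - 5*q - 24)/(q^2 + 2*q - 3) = (q - 8)/(q - 1)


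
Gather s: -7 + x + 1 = x - 6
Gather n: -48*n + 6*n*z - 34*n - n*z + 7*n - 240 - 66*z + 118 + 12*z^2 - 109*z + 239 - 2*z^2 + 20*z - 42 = n*(5*z - 75) + 10*z^2 - 155*z + 75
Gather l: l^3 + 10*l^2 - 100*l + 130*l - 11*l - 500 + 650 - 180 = l^3 + 10*l^2 + 19*l - 30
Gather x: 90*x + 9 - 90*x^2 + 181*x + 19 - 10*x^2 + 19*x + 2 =-100*x^2 + 290*x + 30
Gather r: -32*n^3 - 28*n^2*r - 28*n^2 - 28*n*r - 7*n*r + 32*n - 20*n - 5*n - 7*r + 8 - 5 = -32*n^3 - 28*n^2 + 7*n + r*(-28*n^2 - 35*n - 7) + 3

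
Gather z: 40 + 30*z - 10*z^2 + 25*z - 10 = -10*z^2 + 55*z + 30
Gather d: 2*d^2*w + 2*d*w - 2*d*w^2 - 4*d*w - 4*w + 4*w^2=2*d^2*w + d*(-2*w^2 - 2*w) + 4*w^2 - 4*w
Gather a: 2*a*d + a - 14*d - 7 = a*(2*d + 1) - 14*d - 7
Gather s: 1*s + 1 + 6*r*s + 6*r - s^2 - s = 6*r*s + 6*r - s^2 + 1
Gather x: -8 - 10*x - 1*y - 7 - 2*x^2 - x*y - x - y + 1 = -2*x^2 + x*(-y - 11) - 2*y - 14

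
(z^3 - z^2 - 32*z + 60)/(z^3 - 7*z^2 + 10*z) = (z + 6)/z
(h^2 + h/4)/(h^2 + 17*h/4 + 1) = h/(h + 4)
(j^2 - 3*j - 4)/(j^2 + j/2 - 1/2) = 2*(j - 4)/(2*j - 1)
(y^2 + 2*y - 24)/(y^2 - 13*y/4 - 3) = 4*(y + 6)/(4*y + 3)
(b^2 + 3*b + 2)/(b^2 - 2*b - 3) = (b + 2)/(b - 3)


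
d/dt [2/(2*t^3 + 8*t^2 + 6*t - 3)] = 4*(-3*t^2 - 8*t - 3)/(2*t^3 + 8*t^2 + 6*t - 3)^2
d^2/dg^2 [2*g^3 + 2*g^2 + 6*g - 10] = 12*g + 4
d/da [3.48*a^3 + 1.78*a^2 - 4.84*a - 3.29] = 10.44*a^2 + 3.56*a - 4.84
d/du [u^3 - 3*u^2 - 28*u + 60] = 3*u^2 - 6*u - 28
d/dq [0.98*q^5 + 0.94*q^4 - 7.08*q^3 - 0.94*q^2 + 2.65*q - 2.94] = 4.9*q^4 + 3.76*q^3 - 21.24*q^2 - 1.88*q + 2.65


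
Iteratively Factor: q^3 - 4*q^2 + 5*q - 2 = (q - 1)*(q^2 - 3*q + 2) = (q - 2)*(q - 1)*(q - 1)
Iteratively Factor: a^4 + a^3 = (a)*(a^3 + a^2) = a^2*(a^2 + a) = a^3*(a + 1)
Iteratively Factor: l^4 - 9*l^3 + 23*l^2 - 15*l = (l - 3)*(l^3 - 6*l^2 + 5*l) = (l - 3)*(l - 1)*(l^2 - 5*l) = (l - 5)*(l - 3)*(l - 1)*(l)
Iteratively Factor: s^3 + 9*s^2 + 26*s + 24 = (s + 3)*(s^2 + 6*s + 8) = (s + 2)*(s + 3)*(s + 4)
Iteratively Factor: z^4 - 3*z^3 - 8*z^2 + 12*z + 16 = (z - 2)*(z^3 - z^2 - 10*z - 8) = (z - 4)*(z - 2)*(z^2 + 3*z + 2) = (z - 4)*(z - 2)*(z + 2)*(z + 1)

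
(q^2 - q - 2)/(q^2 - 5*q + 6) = (q + 1)/(q - 3)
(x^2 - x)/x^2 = (x - 1)/x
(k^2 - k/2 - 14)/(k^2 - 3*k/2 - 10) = (2*k + 7)/(2*k + 5)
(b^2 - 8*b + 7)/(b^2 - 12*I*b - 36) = (-b^2 + 8*b - 7)/(-b^2 + 12*I*b + 36)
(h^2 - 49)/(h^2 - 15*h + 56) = (h + 7)/(h - 8)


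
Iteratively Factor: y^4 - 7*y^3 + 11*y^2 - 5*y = (y - 1)*(y^3 - 6*y^2 + 5*y) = (y - 5)*(y - 1)*(y^2 - y) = y*(y - 5)*(y - 1)*(y - 1)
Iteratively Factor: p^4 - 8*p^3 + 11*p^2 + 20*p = (p)*(p^3 - 8*p^2 + 11*p + 20) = p*(p + 1)*(p^2 - 9*p + 20) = p*(p - 4)*(p + 1)*(p - 5)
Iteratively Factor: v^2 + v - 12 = (v - 3)*(v + 4)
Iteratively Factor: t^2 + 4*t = (t + 4)*(t)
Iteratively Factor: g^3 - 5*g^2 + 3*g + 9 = (g - 3)*(g^2 - 2*g - 3) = (g - 3)*(g + 1)*(g - 3)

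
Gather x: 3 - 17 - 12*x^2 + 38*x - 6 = -12*x^2 + 38*x - 20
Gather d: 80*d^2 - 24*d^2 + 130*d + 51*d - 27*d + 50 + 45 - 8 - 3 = 56*d^2 + 154*d + 84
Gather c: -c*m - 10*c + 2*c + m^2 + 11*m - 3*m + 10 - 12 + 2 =c*(-m - 8) + m^2 + 8*m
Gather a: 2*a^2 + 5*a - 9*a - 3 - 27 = 2*a^2 - 4*a - 30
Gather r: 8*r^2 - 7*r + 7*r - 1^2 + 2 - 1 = 8*r^2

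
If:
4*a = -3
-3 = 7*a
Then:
No Solution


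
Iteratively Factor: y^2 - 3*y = (y - 3)*(y)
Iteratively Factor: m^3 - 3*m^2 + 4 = (m - 2)*(m^2 - m - 2) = (m - 2)*(m + 1)*(m - 2)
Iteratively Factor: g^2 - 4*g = (g)*(g - 4)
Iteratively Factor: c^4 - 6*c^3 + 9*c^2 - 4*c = (c - 4)*(c^3 - 2*c^2 + c) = c*(c - 4)*(c^2 - 2*c + 1) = c*(c - 4)*(c - 1)*(c - 1)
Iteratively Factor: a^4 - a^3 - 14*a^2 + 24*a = (a - 2)*(a^3 + a^2 - 12*a) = a*(a - 2)*(a^2 + a - 12) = a*(a - 2)*(a + 4)*(a - 3)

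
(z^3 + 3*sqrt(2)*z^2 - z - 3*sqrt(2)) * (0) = 0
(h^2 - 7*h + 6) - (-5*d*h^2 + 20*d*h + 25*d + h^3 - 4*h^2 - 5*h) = 5*d*h^2 - 20*d*h - 25*d - h^3 + 5*h^2 - 2*h + 6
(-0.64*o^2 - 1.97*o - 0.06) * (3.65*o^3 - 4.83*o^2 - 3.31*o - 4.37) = -2.336*o^5 - 4.0993*o^4 + 11.4145*o^3 + 9.6073*o^2 + 8.8075*o + 0.2622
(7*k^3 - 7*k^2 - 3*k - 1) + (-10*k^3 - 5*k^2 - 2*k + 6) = -3*k^3 - 12*k^2 - 5*k + 5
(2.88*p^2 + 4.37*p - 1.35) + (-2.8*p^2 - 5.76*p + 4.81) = 0.0800000000000001*p^2 - 1.39*p + 3.46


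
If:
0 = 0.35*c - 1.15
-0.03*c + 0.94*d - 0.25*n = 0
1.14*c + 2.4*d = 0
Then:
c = 3.29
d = -1.56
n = -6.26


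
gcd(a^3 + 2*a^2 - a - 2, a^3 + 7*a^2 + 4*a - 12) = a^2 + a - 2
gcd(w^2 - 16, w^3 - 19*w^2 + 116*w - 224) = w - 4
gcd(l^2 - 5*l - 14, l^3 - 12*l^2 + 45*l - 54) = 1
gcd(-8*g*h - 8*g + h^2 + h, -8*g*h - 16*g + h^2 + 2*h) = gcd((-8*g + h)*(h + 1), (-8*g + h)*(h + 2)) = 8*g - h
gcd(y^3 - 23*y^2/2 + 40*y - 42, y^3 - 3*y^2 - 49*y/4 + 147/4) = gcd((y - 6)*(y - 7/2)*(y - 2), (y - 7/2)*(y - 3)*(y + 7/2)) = y - 7/2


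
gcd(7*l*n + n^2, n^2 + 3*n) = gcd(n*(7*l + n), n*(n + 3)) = n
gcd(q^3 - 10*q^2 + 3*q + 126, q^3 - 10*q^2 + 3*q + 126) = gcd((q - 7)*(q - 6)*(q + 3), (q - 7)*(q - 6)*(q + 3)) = q^3 - 10*q^2 + 3*q + 126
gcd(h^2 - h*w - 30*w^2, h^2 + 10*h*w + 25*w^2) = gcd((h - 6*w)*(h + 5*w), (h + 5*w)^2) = h + 5*w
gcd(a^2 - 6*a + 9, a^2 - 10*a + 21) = a - 3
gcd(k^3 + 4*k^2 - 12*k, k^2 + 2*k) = k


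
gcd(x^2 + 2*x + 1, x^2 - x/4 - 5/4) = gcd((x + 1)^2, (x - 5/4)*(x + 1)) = x + 1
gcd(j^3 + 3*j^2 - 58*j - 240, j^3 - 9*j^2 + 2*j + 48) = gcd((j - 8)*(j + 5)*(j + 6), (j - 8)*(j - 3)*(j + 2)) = j - 8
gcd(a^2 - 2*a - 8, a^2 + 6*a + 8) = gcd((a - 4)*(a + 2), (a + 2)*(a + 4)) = a + 2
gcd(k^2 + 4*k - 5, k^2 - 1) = k - 1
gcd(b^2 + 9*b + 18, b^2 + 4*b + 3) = b + 3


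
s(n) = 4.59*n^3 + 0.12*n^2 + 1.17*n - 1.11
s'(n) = 13.77*n^2 + 0.24*n + 1.17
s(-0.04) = -1.16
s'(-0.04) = 1.18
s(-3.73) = -242.00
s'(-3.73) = 191.86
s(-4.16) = -334.34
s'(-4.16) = 238.47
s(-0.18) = -1.34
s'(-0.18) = 1.57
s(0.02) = -1.09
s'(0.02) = 1.18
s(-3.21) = -155.45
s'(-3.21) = 142.29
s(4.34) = 381.44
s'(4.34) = 261.58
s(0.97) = 4.33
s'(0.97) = 14.36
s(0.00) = -1.11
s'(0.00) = 1.17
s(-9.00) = -3348.03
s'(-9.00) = 1114.38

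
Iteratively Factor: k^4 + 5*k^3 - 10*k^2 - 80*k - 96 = (k + 4)*(k^3 + k^2 - 14*k - 24) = (k + 3)*(k + 4)*(k^2 - 2*k - 8) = (k + 2)*(k + 3)*(k + 4)*(k - 4)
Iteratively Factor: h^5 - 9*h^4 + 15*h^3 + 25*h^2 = (h)*(h^4 - 9*h^3 + 15*h^2 + 25*h) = h*(h - 5)*(h^3 - 4*h^2 - 5*h) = h^2*(h - 5)*(h^2 - 4*h - 5) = h^2*(h - 5)*(h + 1)*(h - 5)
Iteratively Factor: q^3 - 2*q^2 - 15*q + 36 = (q + 4)*(q^2 - 6*q + 9) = (q - 3)*(q + 4)*(q - 3)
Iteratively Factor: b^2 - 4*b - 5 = (b + 1)*(b - 5)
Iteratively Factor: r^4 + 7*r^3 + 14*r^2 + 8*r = (r + 1)*(r^3 + 6*r^2 + 8*r) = r*(r + 1)*(r^2 + 6*r + 8) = r*(r + 1)*(r + 4)*(r + 2)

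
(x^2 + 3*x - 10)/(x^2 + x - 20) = (x - 2)/(x - 4)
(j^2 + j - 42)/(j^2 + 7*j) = (j - 6)/j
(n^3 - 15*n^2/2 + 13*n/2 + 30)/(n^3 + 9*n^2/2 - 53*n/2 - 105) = (2*n^2 - 5*n - 12)/(2*n^2 + 19*n + 42)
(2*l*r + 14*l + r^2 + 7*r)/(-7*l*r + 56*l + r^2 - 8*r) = (2*l*r + 14*l + r^2 + 7*r)/(-7*l*r + 56*l + r^2 - 8*r)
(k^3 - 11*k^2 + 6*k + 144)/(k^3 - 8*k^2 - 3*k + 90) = (k - 8)/(k - 5)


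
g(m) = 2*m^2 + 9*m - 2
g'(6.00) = 33.00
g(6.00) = 124.00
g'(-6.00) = -15.00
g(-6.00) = 16.00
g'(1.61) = 15.44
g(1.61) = 17.67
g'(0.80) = 12.20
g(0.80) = 6.48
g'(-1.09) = 4.64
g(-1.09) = -9.43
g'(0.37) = 10.48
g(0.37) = 1.60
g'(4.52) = 27.08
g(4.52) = 79.54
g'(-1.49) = 3.04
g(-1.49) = -10.97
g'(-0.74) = 6.04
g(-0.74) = -7.56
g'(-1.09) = 4.64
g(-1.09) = -9.43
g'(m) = 4*m + 9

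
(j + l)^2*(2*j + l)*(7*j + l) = 14*j^4 + 37*j^3*l + 33*j^2*l^2 + 11*j*l^3 + l^4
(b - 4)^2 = b^2 - 8*b + 16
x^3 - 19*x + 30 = (x - 3)*(x - 2)*(x + 5)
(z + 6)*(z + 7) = z^2 + 13*z + 42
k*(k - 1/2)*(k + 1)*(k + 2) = k^4 + 5*k^3/2 + k^2/2 - k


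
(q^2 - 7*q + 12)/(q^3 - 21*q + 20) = (q - 3)/(q^2 + 4*q - 5)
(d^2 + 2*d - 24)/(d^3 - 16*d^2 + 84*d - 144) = (d + 6)/(d^2 - 12*d + 36)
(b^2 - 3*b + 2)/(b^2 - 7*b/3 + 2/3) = 3*(b - 1)/(3*b - 1)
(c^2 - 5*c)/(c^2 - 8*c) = (c - 5)/(c - 8)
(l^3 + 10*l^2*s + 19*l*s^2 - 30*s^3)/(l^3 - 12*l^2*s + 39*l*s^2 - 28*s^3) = (l^2 + 11*l*s + 30*s^2)/(l^2 - 11*l*s + 28*s^2)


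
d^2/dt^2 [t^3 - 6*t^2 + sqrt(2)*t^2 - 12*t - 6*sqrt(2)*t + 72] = 6*t - 12 + 2*sqrt(2)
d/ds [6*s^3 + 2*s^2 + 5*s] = 18*s^2 + 4*s + 5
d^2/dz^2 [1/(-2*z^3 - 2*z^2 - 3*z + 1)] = 2*(2*(3*z + 1)*(2*z^3 + 2*z^2 + 3*z - 1) - (6*z^2 + 4*z + 3)^2)/(2*z^3 + 2*z^2 + 3*z - 1)^3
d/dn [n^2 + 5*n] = 2*n + 5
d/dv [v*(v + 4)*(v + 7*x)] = 3*v^2 + 14*v*x + 8*v + 28*x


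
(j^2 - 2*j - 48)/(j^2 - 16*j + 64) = (j + 6)/(j - 8)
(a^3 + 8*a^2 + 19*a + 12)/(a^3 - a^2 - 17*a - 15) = (a + 4)/(a - 5)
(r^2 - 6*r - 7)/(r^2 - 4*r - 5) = (r - 7)/(r - 5)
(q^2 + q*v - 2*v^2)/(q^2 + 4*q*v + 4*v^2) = (q - v)/(q + 2*v)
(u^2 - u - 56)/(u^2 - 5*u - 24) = (u + 7)/(u + 3)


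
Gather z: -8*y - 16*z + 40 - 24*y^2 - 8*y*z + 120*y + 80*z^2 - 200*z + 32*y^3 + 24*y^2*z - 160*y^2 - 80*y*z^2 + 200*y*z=32*y^3 - 184*y^2 + 112*y + z^2*(80 - 80*y) + z*(24*y^2 + 192*y - 216) + 40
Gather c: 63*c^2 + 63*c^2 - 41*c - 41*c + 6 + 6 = 126*c^2 - 82*c + 12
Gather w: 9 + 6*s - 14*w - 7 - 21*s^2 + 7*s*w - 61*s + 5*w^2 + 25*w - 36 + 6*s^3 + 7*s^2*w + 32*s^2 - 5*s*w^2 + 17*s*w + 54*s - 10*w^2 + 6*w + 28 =6*s^3 + 11*s^2 - s + w^2*(-5*s - 5) + w*(7*s^2 + 24*s + 17) - 6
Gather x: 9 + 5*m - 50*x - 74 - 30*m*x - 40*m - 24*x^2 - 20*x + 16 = -35*m - 24*x^2 + x*(-30*m - 70) - 49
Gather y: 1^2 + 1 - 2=0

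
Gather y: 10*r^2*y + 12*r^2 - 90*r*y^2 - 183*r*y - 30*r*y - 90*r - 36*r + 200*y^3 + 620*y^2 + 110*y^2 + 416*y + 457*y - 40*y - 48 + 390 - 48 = 12*r^2 - 126*r + 200*y^3 + y^2*(730 - 90*r) + y*(10*r^2 - 213*r + 833) + 294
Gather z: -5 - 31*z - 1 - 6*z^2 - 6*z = -6*z^2 - 37*z - 6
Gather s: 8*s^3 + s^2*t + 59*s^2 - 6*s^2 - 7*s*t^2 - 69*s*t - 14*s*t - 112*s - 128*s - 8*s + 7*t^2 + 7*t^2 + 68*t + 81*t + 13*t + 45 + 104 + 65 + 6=8*s^3 + s^2*(t + 53) + s*(-7*t^2 - 83*t - 248) + 14*t^2 + 162*t + 220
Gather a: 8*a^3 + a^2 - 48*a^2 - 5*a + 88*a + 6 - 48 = 8*a^3 - 47*a^2 + 83*a - 42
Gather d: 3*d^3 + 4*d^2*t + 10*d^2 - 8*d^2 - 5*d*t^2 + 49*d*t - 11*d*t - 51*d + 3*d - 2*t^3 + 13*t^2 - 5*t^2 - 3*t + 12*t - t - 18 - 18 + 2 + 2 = 3*d^3 + d^2*(4*t + 2) + d*(-5*t^2 + 38*t - 48) - 2*t^3 + 8*t^2 + 8*t - 32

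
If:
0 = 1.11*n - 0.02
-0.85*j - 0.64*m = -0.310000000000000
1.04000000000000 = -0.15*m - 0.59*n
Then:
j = 5.64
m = -7.00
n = 0.02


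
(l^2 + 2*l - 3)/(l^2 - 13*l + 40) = (l^2 + 2*l - 3)/(l^2 - 13*l + 40)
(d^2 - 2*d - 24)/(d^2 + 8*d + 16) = (d - 6)/(d + 4)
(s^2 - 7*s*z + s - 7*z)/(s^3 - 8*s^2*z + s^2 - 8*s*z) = (-s + 7*z)/(s*(-s + 8*z))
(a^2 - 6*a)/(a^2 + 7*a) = (a - 6)/(a + 7)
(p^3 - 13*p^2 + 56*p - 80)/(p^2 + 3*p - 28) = (p^2 - 9*p + 20)/(p + 7)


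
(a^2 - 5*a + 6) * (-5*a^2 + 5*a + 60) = -5*a^4 + 30*a^3 + 5*a^2 - 270*a + 360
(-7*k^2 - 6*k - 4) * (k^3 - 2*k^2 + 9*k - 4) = -7*k^5 + 8*k^4 - 55*k^3 - 18*k^2 - 12*k + 16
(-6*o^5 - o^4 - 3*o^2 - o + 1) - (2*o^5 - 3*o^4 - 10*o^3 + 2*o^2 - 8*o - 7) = -8*o^5 + 2*o^4 + 10*o^3 - 5*o^2 + 7*o + 8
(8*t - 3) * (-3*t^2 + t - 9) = -24*t^3 + 17*t^2 - 75*t + 27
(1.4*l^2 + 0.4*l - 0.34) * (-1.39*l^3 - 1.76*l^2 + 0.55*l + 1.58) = -1.946*l^5 - 3.02*l^4 + 0.5386*l^3 + 3.0304*l^2 + 0.445*l - 0.5372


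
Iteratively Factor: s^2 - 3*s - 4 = (s - 4)*(s + 1)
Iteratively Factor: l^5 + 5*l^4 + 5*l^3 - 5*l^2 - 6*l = (l + 3)*(l^4 + 2*l^3 - l^2 - 2*l) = (l + 1)*(l + 3)*(l^3 + l^2 - 2*l) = (l - 1)*(l + 1)*(l + 3)*(l^2 + 2*l) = (l - 1)*(l + 1)*(l + 2)*(l + 3)*(l)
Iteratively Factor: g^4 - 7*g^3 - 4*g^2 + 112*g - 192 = (g - 4)*(g^3 - 3*g^2 - 16*g + 48) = (g - 4)*(g - 3)*(g^2 - 16) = (g - 4)*(g - 3)*(g + 4)*(g - 4)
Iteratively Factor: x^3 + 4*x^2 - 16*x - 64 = (x + 4)*(x^2 - 16) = (x - 4)*(x + 4)*(x + 4)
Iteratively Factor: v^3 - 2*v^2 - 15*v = (v + 3)*(v^2 - 5*v) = (v - 5)*(v + 3)*(v)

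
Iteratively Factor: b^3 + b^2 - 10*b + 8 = (b - 2)*(b^2 + 3*b - 4) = (b - 2)*(b - 1)*(b + 4)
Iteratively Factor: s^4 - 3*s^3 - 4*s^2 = (s)*(s^3 - 3*s^2 - 4*s) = s*(s + 1)*(s^2 - 4*s) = s*(s - 4)*(s + 1)*(s)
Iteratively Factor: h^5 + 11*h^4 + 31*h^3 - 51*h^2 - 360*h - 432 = (h + 3)*(h^4 + 8*h^3 + 7*h^2 - 72*h - 144) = (h + 3)*(h + 4)*(h^3 + 4*h^2 - 9*h - 36) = (h + 3)^2*(h + 4)*(h^2 + h - 12) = (h - 3)*(h + 3)^2*(h + 4)*(h + 4)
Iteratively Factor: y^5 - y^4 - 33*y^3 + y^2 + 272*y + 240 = (y - 5)*(y^4 + 4*y^3 - 13*y^2 - 64*y - 48) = (y - 5)*(y + 1)*(y^3 + 3*y^2 - 16*y - 48) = (y - 5)*(y - 4)*(y + 1)*(y^2 + 7*y + 12) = (y - 5)*(y - 4)*(y + 1)*(y + 4)*(y + 3)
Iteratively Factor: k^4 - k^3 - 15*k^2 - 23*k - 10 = (k + 1)*(k^3 - 2*k^2 - 13*k - 10) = (k + 1)*(k + 2)*(k^2 - 4*k - 5) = (k - 5)*(k + 1)*(k + 2)*(k + 1)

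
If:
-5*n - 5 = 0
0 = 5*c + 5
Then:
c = -1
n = -1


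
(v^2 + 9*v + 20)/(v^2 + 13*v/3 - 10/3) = 3*(v + 4)/(3*v - 2)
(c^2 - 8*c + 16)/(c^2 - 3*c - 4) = (c - 4)/(c + 1)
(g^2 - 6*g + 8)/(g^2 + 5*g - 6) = (g^2 - 6*g + 8)/(g^2 + 5*g - 6)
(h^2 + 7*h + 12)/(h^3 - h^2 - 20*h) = (h + 3)/(h*(h - 5))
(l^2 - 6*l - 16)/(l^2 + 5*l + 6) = (l - 8)/(l + 3)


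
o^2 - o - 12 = (o - 4)*(o + 3)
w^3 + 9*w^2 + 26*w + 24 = (w + 2)*(w + 3)*(w + 4)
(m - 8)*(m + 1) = m^2 - 7*m - 8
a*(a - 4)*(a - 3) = a^3 - 7*a^2 + 12*a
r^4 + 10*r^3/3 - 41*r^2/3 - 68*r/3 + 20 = (r - 3)*(r - 2/3)*(r + 2)*(r + 5)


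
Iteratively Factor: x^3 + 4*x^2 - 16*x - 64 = (x + 4)*(x^2 - 16) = (x + 4)^2*(x - 4)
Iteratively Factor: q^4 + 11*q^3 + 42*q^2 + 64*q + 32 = (q + 1)*(q^3 + 10*q^2 + 32*q + 32) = (q + 1)*(q + 4)*(q^2 + 6*q + 8) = (q + 1)*(q + 4)^2*(q + 2)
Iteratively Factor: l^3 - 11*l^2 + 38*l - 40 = (l - 5)*(l^2 - 6*l + 8) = (l - 5)*(l - 2)*(l - 4)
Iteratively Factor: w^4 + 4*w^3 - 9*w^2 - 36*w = (w + 4)*(w^3 - 9*w) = (w + 3)*(w + 4)*(w^2 - 3*w) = w*(w + 3)*(w + 4)*(w - 3)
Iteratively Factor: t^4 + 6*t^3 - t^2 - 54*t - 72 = (t + 4)*(t^3 + 2*t^2 - 9*t - 18) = (t + 3)*(t + 4)*(t^2 - t - 6) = (t + 2)*(t + 3)*(t + 4)*(t - 3)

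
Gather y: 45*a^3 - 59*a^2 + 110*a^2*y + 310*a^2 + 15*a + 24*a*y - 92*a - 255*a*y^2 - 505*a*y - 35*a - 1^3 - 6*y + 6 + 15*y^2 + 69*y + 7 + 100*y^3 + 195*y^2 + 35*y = 45*a^3 + 251*a^2 - 112*a + 100*y^3 + y^2*(210 - 255*a) + y*(110*a^2 - 481*a + 98) + 12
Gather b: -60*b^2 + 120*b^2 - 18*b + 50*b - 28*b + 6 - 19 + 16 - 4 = 60*b^2 + 4*b - 1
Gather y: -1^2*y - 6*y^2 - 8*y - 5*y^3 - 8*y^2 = -5*y^3 - 14*y^2 - 9*y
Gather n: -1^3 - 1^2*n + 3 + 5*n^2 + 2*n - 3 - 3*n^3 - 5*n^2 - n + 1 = -3*n^3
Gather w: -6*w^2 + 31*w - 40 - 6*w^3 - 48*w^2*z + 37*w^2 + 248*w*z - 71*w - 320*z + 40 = -6*w^3 + w^2*(31 - 48*z) + w*(248*z - 40) - 320*z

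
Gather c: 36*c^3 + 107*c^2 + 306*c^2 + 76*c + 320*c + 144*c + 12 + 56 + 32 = 36*c^3 + 413*c^2 + 540*c + 100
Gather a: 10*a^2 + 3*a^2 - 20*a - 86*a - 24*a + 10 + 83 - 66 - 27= 13*a^2 - 130*a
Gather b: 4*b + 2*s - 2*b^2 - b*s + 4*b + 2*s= -2*b^2 + b*(8 - s) + 4*s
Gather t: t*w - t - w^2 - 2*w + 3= t*(w - 1) - w^2 - 2*w + 3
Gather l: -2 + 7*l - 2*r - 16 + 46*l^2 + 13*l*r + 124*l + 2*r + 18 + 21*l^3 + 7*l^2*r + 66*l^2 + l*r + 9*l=21*l^3 + l^2*(7*r + 112) + l*(14*r + 140)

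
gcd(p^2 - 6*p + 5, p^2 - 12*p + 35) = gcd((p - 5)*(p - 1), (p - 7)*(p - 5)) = p - 5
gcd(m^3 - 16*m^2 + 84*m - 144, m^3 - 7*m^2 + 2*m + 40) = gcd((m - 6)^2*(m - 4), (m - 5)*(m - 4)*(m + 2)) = m - 4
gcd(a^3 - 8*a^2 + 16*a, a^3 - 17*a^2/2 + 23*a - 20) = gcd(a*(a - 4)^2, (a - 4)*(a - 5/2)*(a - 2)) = a - 4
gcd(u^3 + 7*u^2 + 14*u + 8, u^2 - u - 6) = u + 2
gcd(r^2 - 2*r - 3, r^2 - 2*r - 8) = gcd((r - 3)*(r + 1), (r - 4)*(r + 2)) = 1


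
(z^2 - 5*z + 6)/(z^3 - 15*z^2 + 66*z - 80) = (z - 3)/(z^2 - 13*z + 40)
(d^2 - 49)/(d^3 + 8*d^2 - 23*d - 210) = (d - 7)/(d^2 + d - 30)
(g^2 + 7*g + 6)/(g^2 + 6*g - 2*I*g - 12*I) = (g + 1)/(g - 2*I)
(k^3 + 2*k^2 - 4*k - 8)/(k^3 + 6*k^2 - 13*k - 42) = (k^2 - 4)/(k^2 + 4*k - 21)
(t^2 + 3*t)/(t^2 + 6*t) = (t + 3)/(t + 6)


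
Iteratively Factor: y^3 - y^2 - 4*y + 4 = (y - 2)*(y^2 + y - 2) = (y - 2)*(y + 2)*(y - 1)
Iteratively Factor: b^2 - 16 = (b - 4)*(b + 4)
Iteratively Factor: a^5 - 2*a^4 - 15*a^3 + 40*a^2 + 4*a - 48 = (a + 1)*(a^4 - 3*a^3 - 12*a^2 + 52*a - 48) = (a - 2)*(a + 1)*(a^3 - a^2 - 14*a + 24) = (a - 2)^2*(a + 1)*(a^2 + a - 12) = (a - 2)^2*(a + 1)*(a + 4)*(a - 3)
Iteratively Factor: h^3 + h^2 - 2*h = (h - 1)*(h^2 + 2*h) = h*(h - 1)*(h + 2)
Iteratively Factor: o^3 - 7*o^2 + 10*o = (o)*(o^2 - 7*o + 10) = o*(o - 2)*(o - 5)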